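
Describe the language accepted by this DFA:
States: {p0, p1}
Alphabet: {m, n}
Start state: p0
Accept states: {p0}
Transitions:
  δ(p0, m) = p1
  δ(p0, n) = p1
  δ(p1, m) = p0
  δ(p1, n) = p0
Testing a few strings:
  'mn' → accept
  'mnm' → reject
  'n' → reject
  'nm' → accept
State roles: p0=even length so far; p1=odd length so far
All strings over {m,n} of even length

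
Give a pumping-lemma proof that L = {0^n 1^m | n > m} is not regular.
Assume L is regular with pumping length p. Idea: pumping down the 0-block drops the 0-count to at most the 1-count.
Choose s = 0^(p+1) 1^p ∈ L (|s| = 2p+1 ≥ p). By the pumping lemma, s = xyz with |xy| ≤ p, |y| > 0, so y = 0^k with k ≥ 1. Take i = 0: xz = 0^(p+1−k) 1^p. Since k ≥ 1, p+1−k ≤ p, so the number of 0's is no longer strictly greater than the number of 1's, hence xz ∉ L.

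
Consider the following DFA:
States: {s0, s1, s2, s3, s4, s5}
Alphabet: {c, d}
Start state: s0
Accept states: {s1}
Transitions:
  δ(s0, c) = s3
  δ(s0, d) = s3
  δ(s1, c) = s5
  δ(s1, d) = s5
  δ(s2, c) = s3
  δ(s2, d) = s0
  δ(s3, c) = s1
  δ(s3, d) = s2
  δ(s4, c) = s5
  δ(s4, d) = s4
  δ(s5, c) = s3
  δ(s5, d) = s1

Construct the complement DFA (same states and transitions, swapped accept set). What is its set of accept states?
Complement accept states = All states \ Original accept states
= {s0, s1, s2, s3, s4, s5} \ {s1}
{s0, s2, s3, s4, s5}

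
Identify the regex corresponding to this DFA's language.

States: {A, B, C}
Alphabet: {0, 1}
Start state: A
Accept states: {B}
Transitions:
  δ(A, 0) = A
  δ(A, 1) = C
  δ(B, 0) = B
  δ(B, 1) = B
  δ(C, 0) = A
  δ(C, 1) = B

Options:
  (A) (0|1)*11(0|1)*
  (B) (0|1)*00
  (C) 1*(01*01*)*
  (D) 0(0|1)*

Check each option against the DFA on short strings; one disagreement eliminates an option:
  (A) (0|1)*11(0|1)*: agrees with the DFA on every string of length ≤ 6
  (B) (0|1)*00: on '00' the DFA goes A → A → A and rejects (A ∉ Accept), but the regex matches it → eliminate
  (C) 1*(01*01*)*: on ε the DFA stays in A and rejects (A ∉ Accept), but the regex matches it → eliminate
  (D) 0(0|1)*: on '0' the DFA goes A → A and rejects (A ∉ Accept), but the regex matches it → eliminate
Only (A) is consistent with the DFA.
(A) (0|1)*11(0|1)*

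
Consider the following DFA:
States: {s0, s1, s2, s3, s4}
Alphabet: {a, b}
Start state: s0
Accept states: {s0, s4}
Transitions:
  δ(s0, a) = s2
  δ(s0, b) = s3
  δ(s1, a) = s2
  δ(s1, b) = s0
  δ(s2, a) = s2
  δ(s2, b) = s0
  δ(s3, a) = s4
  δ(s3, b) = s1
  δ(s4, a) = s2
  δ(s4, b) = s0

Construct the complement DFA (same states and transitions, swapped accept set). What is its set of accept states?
Complement accept states = All states \ Original accept states
= {s0, s1, s2, s3, s4} \ {s0, s4}
{s1, s2, s3}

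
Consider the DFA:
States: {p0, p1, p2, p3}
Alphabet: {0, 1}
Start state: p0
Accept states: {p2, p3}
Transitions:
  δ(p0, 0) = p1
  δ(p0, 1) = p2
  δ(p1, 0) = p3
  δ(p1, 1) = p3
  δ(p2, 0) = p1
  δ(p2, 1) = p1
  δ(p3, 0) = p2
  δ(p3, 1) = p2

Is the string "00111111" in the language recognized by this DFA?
Processing string "00111111":
  p0 --0--> p1
  p1 --0--> p3
  p3 --1--> p2
  p2 --1--> p1
  p1 --1--> p3
  p3 --1--> p2
  p2 --1--> p1
  p1 --1--> p3
Final state: p3
Accept states: {p2, p3}
Yes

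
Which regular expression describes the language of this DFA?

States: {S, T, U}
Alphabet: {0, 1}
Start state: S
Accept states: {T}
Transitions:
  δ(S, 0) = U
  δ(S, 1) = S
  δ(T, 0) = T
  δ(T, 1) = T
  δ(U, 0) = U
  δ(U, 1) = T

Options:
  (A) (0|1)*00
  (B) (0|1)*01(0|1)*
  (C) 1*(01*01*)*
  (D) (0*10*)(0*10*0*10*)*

Check each option against the DFA on short strings; one disagreement eliminates an option:
  (A) (0|1)*00: on '00' the DFA goes S → U → U and rejects (U ∉ Accept), but the regex matches it → eliminate
  (B) (0|1)*01(0|1)*: agrees with the DFA on every string of length ≤ 6
  (C) 1*(01*01*)*: on ε the DFA stays in S and rejects (S ∉ Accept), but the regex matches it → eliminate
  (D) (0*10*)(0*10*0*10*)*: on '1' the DFA goes S → S and rejects (S ∉ Accept), but the regex matches it → eliminate
Only (B) is consistent with the DFA.
(B) (0|1)*01(0|1)*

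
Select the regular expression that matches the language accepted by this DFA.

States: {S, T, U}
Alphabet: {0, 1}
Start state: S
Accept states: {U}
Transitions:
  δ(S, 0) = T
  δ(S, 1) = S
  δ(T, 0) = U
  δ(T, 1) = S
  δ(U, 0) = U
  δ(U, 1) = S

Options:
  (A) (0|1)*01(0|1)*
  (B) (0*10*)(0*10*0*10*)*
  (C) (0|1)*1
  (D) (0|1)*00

Check each option against the DFA on short strings; one disagreement eliminates an option:
  (A) (0|1)*01(0|1)*: on '00' the DFA goes S → T → U and accepts (U ∈ Accept), but the regex does not match it → eliminate
  (B) (0*10*)(0*10*0*10*)*: on '1' the DFA goes S → S and rejects (S ∉ Accept), but the regex matches it → eliminate
  (C) (0|1)*1: on '1' the DFA goes S → S and rejects (S ∉ Accept), but the regex matches it → eliminate
  (D) (0|1)*00: agrees with the DFA on every string of length ≤ 6
Only (D) is consistent with the DFA.
(D) (0|1)*00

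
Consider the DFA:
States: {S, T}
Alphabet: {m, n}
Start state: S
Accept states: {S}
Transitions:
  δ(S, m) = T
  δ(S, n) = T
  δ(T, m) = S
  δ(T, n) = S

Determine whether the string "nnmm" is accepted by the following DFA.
Processing string "nnmm":
  S --n--> T
  T --n--> S
  S --m--> T
  T --m--> S
Final state: S
Accept states: {S}
Yes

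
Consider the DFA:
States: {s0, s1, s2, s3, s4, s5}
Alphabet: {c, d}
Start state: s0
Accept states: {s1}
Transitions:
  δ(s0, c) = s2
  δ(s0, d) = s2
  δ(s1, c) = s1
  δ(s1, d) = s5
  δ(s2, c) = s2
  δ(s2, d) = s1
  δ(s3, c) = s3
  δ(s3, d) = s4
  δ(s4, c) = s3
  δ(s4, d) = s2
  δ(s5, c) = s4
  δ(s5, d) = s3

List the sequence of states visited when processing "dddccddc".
read 'd': s0 → s2
  read 'd': s2 → s1
  read 'd': s1 → s5
  read 'c': s5 → s4
  read 'c': s4 → s3
  read 'd': s3 → s4
  read 'd': s4 → s2
  read 'c': s2 → s2
s0 -> s2 -> s1 -> s5 -> s4 -> s3 -> s4 -> s2 -> s2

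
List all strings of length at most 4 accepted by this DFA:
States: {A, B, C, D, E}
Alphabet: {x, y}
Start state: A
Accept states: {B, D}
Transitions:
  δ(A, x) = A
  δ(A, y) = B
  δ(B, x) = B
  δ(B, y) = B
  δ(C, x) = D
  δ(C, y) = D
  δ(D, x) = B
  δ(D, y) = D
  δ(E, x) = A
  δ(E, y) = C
y, xy, yx, yy, xxy, xyx, xyy, yxx, yxy, yyx, yyy, xxxy, xxyx, xxyy, xyxx, xyxy, xyyx, xyyy, yxxx, yxxy, yxyx, yxyy, yyxx, yyxy, yyyx, yyyy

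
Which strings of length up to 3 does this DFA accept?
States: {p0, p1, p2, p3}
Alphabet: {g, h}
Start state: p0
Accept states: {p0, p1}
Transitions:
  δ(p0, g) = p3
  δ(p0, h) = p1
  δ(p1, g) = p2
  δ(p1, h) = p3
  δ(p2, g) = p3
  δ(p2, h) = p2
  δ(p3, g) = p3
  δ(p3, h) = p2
ε, h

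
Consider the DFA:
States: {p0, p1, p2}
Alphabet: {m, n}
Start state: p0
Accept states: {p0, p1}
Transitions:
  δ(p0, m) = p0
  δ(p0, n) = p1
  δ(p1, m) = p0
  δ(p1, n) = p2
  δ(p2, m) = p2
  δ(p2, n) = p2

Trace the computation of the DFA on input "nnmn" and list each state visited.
read 'n': p0 → p1
  read 'n': p1 → p2
  read 'm': p2 → p2
  read 'n': p2 → p2
p0 -> p1 -> p2 -> p2 -> p2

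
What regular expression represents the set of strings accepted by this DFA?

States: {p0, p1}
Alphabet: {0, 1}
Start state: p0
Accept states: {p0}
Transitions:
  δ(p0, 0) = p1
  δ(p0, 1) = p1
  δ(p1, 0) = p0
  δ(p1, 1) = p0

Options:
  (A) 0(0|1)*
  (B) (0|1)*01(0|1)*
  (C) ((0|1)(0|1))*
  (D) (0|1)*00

Check each option against the DFA on short strings; one disagreement eliminates an option:
  (A) 0(0|1)*: on ε the DFA stays in p0 and accepts (p0 ∈ Accept), but the regex does not match it → eliminate
  (B) (0|1)*01(0|1)*: on ε the DFA stays in p0 and accepts (p0 ∈ Accept), but the regex does not match it → eliminate
  (C) ((0|1)(0|1))*: agrees with the DFA on every string of length ≤ 6
  (D) (0|1)*00: on ε the DFA stays in p0 and accepts (p0 ∈ Accept), but the regex does not match it → eliminate
Only (C) is consistent with the DFA.
(C) ((0|1)(0|1))*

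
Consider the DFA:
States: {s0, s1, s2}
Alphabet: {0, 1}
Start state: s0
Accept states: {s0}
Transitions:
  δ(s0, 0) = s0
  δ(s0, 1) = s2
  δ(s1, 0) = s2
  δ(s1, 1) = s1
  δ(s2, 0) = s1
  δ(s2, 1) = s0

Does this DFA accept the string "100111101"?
Processing string "100111101":
  s0 --1--> s2
  s2 --0--> s1
  s1 --0--> s2
  s2 --1--> s0
  s0 --1--> s2
  s2 --1--> s0
  s0 --1--> s2
  s2 --0--> s1
  s1 --1--> s1
Final state: s1
Accept states: {s0}
No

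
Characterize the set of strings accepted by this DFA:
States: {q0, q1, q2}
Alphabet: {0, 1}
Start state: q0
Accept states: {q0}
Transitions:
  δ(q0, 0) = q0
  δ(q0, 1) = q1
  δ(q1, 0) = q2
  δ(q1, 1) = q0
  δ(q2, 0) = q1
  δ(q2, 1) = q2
Testing a few strings:
  '00' → accept
  '1' → reject
  '01' → reject
  '111' → reject
State roles: q0=value ≡ 0 (mod 3); q1=value ≡ 1 (mod 3); q2=value ≡ 2 (mod 3)
All binary strings representing a multiple of 3 (read in base 2; leading zeros allowed and ε counts as 0)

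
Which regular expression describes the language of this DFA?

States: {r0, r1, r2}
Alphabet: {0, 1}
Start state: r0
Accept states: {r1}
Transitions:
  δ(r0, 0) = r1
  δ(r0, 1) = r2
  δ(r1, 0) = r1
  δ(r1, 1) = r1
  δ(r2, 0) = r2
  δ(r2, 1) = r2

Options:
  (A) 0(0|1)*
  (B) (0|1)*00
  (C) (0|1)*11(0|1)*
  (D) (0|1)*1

Check each option against the DFA on short strings; one disagreement eliminates an option:
  (A) 0(0|1)*: agrees with the DFA on every string of length ≤ 6
  (B) (0|1)*00: on '0' the DFA goes r0 → r1 and accepts (r1 ∈ Accept), but the regex does not match it → eliminate
  (C) (0|1)*11(0|1)*: on '0' the DFA goes r0 → r1 and accepts (r1 ∈ Accept), but the regex does not match it → eliminate
  (D) (0|1)*1: on '0' the DFA goes r0 → r1 and accepts (r1 ∈ Accept), but the regex does not match it → eliminate
Only (A) is consistent with the DFA.
(A) 0(0|1)*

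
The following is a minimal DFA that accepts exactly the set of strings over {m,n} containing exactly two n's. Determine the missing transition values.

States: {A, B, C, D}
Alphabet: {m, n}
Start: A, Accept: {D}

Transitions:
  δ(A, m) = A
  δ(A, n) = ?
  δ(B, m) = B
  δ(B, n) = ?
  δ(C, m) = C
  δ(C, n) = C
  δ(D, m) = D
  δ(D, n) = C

From the language and accept set, identify what each state tracks — A: zero n's; B: one n; C: ≥ three n's (dead); D: two n's.
Each missing δ(q, a) is the state matching the new tracked value after reading a.
δ(A, n) = B; δ(B, n) = D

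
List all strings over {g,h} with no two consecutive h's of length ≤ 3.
ε, g, h, gg, gh, hg, ggg, ggh, ghg, hgg, hgh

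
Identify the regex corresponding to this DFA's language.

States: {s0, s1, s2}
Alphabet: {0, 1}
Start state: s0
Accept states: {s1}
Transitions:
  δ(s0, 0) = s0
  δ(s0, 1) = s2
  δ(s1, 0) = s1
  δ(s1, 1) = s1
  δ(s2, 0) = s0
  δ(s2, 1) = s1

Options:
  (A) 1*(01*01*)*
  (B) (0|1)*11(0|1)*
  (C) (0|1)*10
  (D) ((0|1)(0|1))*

Check each option against the DFA on short strings; one disagreement eliminates an option:
  (A) 1*(01*01*)*: on ε the DFA stays in s0 and rejects (s0 ∉ Accept), but the regex matches it → eliminate
  (B) (0|1)*11(0|1)*: agrees with the DFA on every string of length ≤ 6
  (C) (0|1)*10: on '10' the DFA goes s0 → s2 → s0 and rejects (s0 ∉ Accept), but the regex matches it → eliminate
  (D) ((0|1)(0|1))*: on ε the DFA stays in s0 and rejects (s0 ∉ Accept), but the regex matches it → eliminate
Only (B) is consistent with the DFA.
(B) (0|1)*11(0|1)*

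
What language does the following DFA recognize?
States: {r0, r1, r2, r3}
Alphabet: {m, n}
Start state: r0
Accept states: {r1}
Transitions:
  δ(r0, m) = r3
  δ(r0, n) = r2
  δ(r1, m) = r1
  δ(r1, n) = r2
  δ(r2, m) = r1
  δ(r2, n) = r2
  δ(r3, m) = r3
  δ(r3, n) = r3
Testing a few strings:
  'mnnm' → reject
  'n' → reject
  'mnm' → reject
  'mnn' → reject
State roles: r0=no input read; r1=started with n, last symbol m; r2=started with n, last symbol n; r3=started with m (dead)
All strings over {m,n} that start with n and end with m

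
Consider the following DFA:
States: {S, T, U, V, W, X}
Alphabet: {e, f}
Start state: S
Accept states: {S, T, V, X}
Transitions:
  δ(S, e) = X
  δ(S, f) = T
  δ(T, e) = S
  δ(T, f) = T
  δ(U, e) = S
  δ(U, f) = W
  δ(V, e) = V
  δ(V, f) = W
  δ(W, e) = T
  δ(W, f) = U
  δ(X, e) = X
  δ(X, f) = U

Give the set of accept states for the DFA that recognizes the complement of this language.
Complement accept states = All states \ Original accept states
= {S, T, U, V, W, X} \ {S, T, V, X}
{U, W}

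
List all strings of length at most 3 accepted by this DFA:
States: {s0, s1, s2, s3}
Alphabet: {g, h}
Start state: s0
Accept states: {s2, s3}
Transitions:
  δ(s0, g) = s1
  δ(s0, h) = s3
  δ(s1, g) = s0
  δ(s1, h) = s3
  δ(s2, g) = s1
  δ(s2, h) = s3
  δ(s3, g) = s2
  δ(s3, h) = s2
h, gh, hg, hh, ggh, ghg, ghh, hgh, hhh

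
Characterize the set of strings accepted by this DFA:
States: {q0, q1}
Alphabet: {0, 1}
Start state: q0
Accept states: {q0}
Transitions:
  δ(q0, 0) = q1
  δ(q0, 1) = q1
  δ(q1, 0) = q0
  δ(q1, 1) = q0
Testing a few strings:
  '10' → accept
  '0' → reject
  '01' → accept
  '00' → accept
State roles: q0=even length so far; q1=odd length so far
All binary strings of even length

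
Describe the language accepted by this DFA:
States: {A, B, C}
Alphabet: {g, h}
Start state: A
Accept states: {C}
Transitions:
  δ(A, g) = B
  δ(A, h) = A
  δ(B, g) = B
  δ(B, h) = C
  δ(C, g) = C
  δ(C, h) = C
Testing a few strings:
  'h' → reject
  'hggh' → accept
  'g' → reject
  'hh' → reject
State roles: A=no g seen yet; B=seen a g, waiting for h; C=substring gh seen
All strings over {g,h} containing the substring gh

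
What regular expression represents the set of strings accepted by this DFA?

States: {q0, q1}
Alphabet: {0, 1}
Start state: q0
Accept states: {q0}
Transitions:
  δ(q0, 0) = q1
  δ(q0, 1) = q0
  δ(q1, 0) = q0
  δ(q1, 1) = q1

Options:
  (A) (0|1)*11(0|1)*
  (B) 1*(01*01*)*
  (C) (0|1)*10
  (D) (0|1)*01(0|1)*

Check each option against the DFA on short strings; one disagreement eliminates an option:
  (A) (0|1)*11(0|1)*: on ε the DFA stays in q0 and accepts (q0 ∈ Accept), but the regex does not match it → eliminate
  (B) 1*(01*01*)*: agrees with the DFA on every string of length ≤ 6
  (C) (0|1)*10: on ε the DFA stays in q0 and accepts (q0 ∈ Accept), but the regex does not match it → eliminate
  (D) (0|1)*01(0|1)*: on ε the DFA stays in q0 and accepts (q0 ∈ Accept), but the regex does not match it → eliminate
Only (B) is consistent with the DFA.
(B) 1*(01*01*)*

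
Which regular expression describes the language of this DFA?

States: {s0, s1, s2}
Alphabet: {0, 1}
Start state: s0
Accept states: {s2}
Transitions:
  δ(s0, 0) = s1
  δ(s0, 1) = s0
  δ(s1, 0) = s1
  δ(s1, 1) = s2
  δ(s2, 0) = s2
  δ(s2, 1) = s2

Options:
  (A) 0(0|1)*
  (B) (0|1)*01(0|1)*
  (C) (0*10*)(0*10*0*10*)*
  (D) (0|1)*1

Check each option against the DFA on short strings; one disagreement eliminates an option:
  (A) 0(0|1)*: on '0' the DFA goes s0 → s1 and rejects (s1 ∉ Accept), but the regex matches it → eliminate
  (B) (0|1)*01(0|1)*: agrees with the DFA on every string of length ≤ 6
  (C) (0*10*)(0*10*0*10*)*: on '1' the DFA goes s0 → s0 and rejects (s0 ∉ Accept), but the regex matches it → eliminate
  (D) (0|1)*1: on '1' the DFA goes s0 → s0 and rejects (s0 ∉ Accept), but the regex matches it → eliminate
Only (B) is consistent with the DFA.
(B) (0|1)*01(0|1)*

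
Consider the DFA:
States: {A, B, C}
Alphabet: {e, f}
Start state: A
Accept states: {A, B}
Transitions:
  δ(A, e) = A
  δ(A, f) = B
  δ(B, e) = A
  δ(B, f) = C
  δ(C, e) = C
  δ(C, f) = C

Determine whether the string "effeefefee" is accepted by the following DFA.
Processing string "effeefefee":
  A --e--> A
  A --f--> B
  B --f--> C
  C --e--> C
  C --e--> C
  C --f--> C
  C --e--> C
  C --f--> C
  C --e--> C
  C --e--> C
Final state: C
Accept states: {A, B}
No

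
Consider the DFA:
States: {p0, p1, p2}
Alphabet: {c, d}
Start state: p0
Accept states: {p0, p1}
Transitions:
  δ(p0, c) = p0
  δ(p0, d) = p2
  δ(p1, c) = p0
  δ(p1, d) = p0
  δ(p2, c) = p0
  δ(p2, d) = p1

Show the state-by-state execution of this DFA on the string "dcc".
read 'd': p0 → p2
  read 'c': p2 → p0
  read 'c': p0 → p0
p0 -> p2 -> p0 -> p0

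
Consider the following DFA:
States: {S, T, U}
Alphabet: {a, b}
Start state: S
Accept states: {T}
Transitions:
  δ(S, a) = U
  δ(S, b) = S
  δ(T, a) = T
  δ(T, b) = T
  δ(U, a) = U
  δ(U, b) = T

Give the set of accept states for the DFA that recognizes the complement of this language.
Complement accept states = All states \ Original accept states
= {S, T, U} \ {T}
{S, U}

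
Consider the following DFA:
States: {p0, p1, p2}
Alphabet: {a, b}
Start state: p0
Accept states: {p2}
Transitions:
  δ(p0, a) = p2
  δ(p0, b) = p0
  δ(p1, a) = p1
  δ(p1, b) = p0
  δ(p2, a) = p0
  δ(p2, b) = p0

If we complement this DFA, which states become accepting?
Complement accept states = All states \ Original accept states
= {p0, p1, p2} \ {p2}
{p0, p1}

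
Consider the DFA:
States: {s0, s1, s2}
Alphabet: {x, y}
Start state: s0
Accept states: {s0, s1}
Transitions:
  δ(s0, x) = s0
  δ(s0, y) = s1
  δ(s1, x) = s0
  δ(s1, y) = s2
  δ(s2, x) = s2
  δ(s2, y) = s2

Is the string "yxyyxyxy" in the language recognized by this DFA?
Processing string "yxyyxyxy":
  s0 --y--> s1
  s1 --x--> s0
  s0 --y--> s1
  s1 --y--> s2
  s2 --x--> s2
  s2 --y--> s2
  s2 --x--> s2
  s2 --y--> s2
Final state: s2
Accept states: {s0, s1}
No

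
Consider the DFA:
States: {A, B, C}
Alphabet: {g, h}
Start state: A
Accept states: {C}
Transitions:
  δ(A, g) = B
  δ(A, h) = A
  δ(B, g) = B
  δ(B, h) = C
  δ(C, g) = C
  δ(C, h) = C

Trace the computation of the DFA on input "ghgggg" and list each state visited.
read 'g': A → B
  read 'h': B → C
  read 'g': C → C
  read 'g': C → C
  read 'g': C → C
  read 'g': C → C
A -> B -> C -> C -> C -> C -> C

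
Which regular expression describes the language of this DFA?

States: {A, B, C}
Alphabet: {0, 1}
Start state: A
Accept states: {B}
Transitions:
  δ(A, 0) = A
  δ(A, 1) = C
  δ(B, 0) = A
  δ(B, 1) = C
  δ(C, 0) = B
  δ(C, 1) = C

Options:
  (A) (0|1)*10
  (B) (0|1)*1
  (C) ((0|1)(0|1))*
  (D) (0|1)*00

Check each option against the DFA on short strings; one disagreement eliminates an option:
  (A) (0|1)*10: agrees with the DFA on every string of length ≤ 6
  (B) (0|1)*1: on '1' the DFA goes A → C and rejects (C ∉ Accept), but the regex matches it → eliminate
  (C) ((0|1)(0|1))*: on ε the DFA stays in A and rejects (A ∉ Accept), but the regex matches it → eliminate
  (D) (0|1)*00: on '00' the DFA goes A → A → A and rejects (A ∉ Accept), but the regex matches it → eliminate
Only (A) is consistent with the DFA.
(A) (0|1)*10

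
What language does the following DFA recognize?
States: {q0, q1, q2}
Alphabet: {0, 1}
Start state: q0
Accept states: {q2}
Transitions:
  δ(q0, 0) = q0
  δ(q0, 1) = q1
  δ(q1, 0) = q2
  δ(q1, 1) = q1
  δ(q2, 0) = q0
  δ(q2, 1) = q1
Testing a few strings:
  '00' → reject
  '0' → reject
  '000' → reject
  '0011' → reject
State roles: q0=no suffix match; q1=one trailing 1; q2=suffix is 10
All binary strings ending with 10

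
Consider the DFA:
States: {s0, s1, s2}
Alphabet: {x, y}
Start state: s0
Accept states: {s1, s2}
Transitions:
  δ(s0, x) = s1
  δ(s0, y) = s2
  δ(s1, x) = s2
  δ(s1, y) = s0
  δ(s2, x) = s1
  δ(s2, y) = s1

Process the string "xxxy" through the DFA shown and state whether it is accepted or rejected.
Processing string "xxxy":
  s0 --x--> s1
  s1 --x--> s2
  s2 --x--> s1
  s1 --y--> s0
Final state: s0
Accept states: {s1, s2}
No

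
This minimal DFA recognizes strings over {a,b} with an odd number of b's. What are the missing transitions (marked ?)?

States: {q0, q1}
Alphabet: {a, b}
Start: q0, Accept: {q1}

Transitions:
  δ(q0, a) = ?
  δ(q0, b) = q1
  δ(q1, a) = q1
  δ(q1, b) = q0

From the language and accept set, identify what each state tracks — q0: even number of b's so far; q1: odd number of b's so far.
Each missing δ(q, a) is the state matching the new tracked value after reading a.
δ(q0, a) = q0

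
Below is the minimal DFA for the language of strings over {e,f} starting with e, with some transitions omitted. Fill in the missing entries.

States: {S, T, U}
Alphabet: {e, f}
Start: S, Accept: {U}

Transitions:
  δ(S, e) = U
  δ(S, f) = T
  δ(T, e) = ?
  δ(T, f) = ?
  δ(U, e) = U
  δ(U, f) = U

From the language and accept set, identify what each state tracks — S: no input read; T: started with f (dead); U: started with e.
Each missing δ(q, a) is the state matching the new tracked value after reading a.
δ(T, e) = T; δ(T, f) = T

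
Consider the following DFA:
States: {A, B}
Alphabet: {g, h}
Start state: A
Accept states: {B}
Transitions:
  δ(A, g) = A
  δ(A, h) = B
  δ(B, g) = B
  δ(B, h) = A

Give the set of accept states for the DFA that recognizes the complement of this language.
Complement accept states = All states \ Original accept states
= {A, B} \ {B}
{A}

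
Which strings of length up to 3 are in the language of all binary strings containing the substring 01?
01, 001, 010, 011, 101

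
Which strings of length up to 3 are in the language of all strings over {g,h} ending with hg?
hg, ghg, hhg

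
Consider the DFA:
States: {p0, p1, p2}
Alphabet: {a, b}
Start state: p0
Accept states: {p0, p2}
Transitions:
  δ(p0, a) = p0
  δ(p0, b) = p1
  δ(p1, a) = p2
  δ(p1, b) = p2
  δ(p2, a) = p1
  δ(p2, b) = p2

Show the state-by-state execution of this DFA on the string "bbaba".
read 'b': p0 → p1
  read 'b': p1 → p2
  read 'a': p2 → p1
  read 'b': p1 → p2
  read 'a': p2 → p1
p0 -> p1 -> p2 -> p1 -> p2 -> p1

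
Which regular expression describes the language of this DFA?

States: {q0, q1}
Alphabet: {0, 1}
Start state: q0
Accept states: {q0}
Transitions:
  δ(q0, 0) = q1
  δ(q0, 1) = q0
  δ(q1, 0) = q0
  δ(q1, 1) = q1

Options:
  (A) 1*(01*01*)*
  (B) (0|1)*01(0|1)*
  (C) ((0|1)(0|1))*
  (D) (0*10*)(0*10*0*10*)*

Check each option against the DFA on short strings; one disagreement eliminates an option:
  (A) 1*(01*01*)*: agrees with the DFA on every string of length ≤ 6
  (B) (0|1)*01(0|1)*: on ε the DFA stays in q0 and accepts (q0 ∈ Accept), but the regex does not match it → eliminate
  (C) ((0|1)(0|1))*: on '1' the DFA goes q0 → q0 and accepts (q0 ∈ Accept), but the regex does not match it → eliminate
  (D) (0*10*)(0*10*0*10*)*: on ε the DFA stays in q0 and accepts (q0 ∈ Accept), but the regex does not match it → eliminate
Only (A) is consistent with the DFA.
(A) 1*(01*01*)*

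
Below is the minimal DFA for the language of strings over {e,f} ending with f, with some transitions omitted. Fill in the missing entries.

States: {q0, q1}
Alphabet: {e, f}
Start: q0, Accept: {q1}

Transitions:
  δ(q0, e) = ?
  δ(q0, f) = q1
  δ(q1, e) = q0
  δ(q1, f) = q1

From the language and accept set, identify what each state tracks — q0: last symbol not f; q1: last symbol is f.
Each missing δ(q, a) is the state matching the new tracked value after reading a.
δ(q0, e) = q0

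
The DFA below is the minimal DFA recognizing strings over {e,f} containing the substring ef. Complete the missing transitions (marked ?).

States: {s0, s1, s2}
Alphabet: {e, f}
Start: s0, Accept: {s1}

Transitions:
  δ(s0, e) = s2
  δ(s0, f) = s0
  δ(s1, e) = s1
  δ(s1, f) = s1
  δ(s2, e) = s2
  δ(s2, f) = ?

From the language and accept set, identify what each state tracks — s0: no e seen yet; s1: substring ef seen; s2: seen a e, waiting for f.
Each missing δ(q, a) is the state matching the new tracked value after reading a.
δ(s2, f) = s1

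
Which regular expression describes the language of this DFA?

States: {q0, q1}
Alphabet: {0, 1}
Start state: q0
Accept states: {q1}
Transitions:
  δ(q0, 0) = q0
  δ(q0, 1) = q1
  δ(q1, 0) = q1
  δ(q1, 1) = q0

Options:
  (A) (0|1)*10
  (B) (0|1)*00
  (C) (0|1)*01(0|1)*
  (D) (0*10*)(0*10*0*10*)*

Check each option against the DFA on short strings; one disagreement eliminates an option:
  (A) (0|1)*10: on '1' the DFA goes q0 → q1 and accepts (q1 ∈ Accept), but the regex does not match it → eliminate
  (B) (0|1)*00: on '1' the DFA goes q0 → q1 and accepts (q1 ∈ Accept), but the regex does not match it → eliminate
  (C) (0|1)*01(0|1)*: on '1' the DFA goes q0 → q1 and accepts (q1 ∈ Accept), but the regex does not match it → eliminate
  (D) (0*10*)(0*10*0*10*)*: agrees with the DFA on every string of length ≤ 6
Only (D) is consistent with the DFA.
(D) (0*10*)(0*10*0*10*)*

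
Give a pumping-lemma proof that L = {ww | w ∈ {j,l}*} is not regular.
Assume L is regular with pumping length p. Idea: pumping the leading j-block breaks the equality of the two halves.
Choose s = j^p l j^p l ∈ L (with w = j^p l). |s| = 2p+2 ≥ p. By the pumping lemma, s = xyz with |xy| ≤ p, |y| > 0, so y = j^k with k ≥ 1, in the first j-block. Then xy²z = j^(p+k) l j^p l, of length 2p+2+k. If k is odd this length is odd, so it cannot be of the form ww. If k is even, each half has length p+1+k/2 ≤ p+k, so the first half lies entirely inside the leading j-block and contains no l, while the second half ends in l; the halves differ. Either way xy²z ∉ L.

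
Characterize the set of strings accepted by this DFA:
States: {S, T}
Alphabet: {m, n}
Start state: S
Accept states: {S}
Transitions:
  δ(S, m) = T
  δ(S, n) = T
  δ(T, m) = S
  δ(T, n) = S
Testing a few strings:
  'n' → reject
  'm' → reject
  'nmm' → reject
  'nm' → accept
State roles: S=even length so far; T=odd length so far
All strings over {m,n} of even length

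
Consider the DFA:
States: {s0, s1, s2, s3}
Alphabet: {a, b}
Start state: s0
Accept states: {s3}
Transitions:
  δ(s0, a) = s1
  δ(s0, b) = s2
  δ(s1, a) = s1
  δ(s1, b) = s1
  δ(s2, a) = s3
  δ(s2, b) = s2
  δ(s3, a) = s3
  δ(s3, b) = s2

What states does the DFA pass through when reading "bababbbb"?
read 'b': s0 → s2
  read 'a': s2 → s3
  read 'b': s3 → s2
  read 'a': s2 → s3
  read 'b': s3 → s2
  read 'b': s2 → s2
  read 'b': s2 → s2
  read 'b': s2 → s2
s0 -> s2 -> s3 -> s2 -> s3 -> s2 -> s2 -> s2 -> s2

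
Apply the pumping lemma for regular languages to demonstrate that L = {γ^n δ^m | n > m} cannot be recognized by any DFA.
Assume L is regular with pumping length p. Idea: pumping down the γ-block drops the γ-count to at most the δ-count.
Choose s = γ^(p+1) δ^p ∈ L (|s| = 2p+1 ≥ p). By the pumping lemma, s = xyz with |xy| ≤ p, |y| > 0, so y = γ^k with k ≥ 1. Take i = 0: xz = γ^(p+1−k) δ^p. Since k ≥ 1, p+1−k ≤ p, so the number of γ's is no longer strictly greater than the number of δ's, hence xz ∉ L.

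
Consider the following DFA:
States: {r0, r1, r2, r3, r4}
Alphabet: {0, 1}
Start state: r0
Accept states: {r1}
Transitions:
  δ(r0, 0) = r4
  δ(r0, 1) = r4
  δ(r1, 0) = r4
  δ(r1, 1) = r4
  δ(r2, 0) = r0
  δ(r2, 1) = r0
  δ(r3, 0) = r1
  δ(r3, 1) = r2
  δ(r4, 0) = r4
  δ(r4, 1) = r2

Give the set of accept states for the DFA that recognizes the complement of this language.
Complement accept states = All states \ Original accept states
= {r0, r1, r2, r3, r4} \ {r1}
{r0, r2, r3, r4}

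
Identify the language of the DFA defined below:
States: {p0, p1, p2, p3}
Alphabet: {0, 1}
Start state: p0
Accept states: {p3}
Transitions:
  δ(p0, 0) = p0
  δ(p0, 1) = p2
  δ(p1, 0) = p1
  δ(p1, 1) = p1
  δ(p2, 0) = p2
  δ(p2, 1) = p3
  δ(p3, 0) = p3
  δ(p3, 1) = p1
Testing a few strings:
  '011' → accept
  '001' → reject
  '0110' → accept
  '1' → reject
State roles: p0=zero 1's; p1=≥ three 1's (dead); p2=one 1; p3=two 1's
All binary strings containing exactly two 1's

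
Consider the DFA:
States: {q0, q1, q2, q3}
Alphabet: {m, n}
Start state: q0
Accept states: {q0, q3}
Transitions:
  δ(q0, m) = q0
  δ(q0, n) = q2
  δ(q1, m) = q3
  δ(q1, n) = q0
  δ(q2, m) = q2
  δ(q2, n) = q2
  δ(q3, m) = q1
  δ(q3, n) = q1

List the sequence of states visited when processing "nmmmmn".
read 'n': q0 → q2
  read 'm': q2 → q2
  read 'm': q2 → q2
  read 'm': q2 → q2
  read 'm': q2 → q2
  read 'n': q2 → q2
q0 -> q2 -> q2 -> q2 -> q2 -> q2 -> q2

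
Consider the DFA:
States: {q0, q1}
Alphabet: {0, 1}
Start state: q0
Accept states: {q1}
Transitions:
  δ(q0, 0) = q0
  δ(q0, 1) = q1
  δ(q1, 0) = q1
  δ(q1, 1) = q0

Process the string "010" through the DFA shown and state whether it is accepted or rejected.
Processing string "010":
  q0 --0--> q0
  q0 --1--> q1
  q1 --0--> q1
Final state: q1
Accept states: {q1}
Yes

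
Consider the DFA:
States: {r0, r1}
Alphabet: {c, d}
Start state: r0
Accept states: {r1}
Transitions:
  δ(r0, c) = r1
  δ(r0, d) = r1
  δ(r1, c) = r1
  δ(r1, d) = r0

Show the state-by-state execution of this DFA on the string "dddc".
read 'd': r0 → r1
  read 'd': r1 → r0
  read 'd': r0 → r1
  read 'c': r1 → r1
r0 -> r1 -> r0 -> r1 -> r1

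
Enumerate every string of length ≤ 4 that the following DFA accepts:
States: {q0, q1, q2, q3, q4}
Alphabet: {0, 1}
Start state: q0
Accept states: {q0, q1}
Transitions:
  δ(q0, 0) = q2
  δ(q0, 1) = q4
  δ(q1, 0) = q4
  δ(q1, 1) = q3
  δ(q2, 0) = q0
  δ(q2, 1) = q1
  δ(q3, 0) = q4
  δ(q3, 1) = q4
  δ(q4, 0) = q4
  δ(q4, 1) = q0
ε, 00, 01, 11, 101, 0000, 0001, 0011, 0101, 1001, 1100, 1101, 1111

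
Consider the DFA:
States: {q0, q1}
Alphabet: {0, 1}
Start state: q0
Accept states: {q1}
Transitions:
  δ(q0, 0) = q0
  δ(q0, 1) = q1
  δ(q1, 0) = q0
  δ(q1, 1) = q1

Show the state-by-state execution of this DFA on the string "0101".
read '0': q0 → q0
  read '1': q0 → q1
  read '0': q1 → q0
  read '1': q0 → q1
q0 -> q0 -> q1 -> q0 -> q1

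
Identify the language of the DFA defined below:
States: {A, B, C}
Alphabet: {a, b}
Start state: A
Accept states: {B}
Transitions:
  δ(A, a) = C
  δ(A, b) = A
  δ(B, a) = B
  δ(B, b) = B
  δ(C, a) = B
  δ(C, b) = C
Testing a few strings:
  'abab' → accept
  'bbb' → reject
  'abaa' → accept
  'abb' → reject
State roles: A=zero a's seen; B=≥ two a's seen; C=one a seen
All strings over {a,b} containing at least two a's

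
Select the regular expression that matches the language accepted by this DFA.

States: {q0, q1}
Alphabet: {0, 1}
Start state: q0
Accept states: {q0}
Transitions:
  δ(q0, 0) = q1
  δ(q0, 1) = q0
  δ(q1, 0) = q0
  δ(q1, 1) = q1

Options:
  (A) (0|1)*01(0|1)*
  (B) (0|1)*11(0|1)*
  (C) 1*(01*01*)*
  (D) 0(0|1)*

Check each option against the DFA on short strings; one disagreement eliminates an option:
  (A) (0|1)*01(0|1)*: on ε the DFA stays in q0 and accepts (q0 ∈ Accept), but the regex does not match it → eliminate
  (B) (0|1)*11(0|1)*: on ε the DFA stays in q0 and accepts (q0 ∈ Accept), but the regex does not match it → eliminate
  (C) 1*(01*01*)*: agrees with the DFA on every string of length ≤ 6
  (D) 0(0|1)*: on ε the DFA stays in q0 and accepts (q0 ∈ Accept), but the regex does not match it → eliminate
Only (C) is consistent with the DFA.
(C) 1*(01*01*)*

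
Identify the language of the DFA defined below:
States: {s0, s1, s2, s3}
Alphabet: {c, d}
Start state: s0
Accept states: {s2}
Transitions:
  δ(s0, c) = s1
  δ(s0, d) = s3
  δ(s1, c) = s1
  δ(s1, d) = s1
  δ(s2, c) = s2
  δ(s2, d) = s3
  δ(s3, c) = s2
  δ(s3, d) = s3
Testing a few strings:
  'dc' → accept
  'dccc' → accept
  'c' → reject
  'cdcd' → reject
State roles: s0=no input read; s1=started with c (dead); s2=started with d, last symbol c; s3=started with d, last symbol d
All strings over {c,d} that start with d and end with c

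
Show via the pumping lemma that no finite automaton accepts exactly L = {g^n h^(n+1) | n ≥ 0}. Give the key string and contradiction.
Assume L is regular with pumping length p. Idea: pumping the g-block breaks the fixed offset of 1.
Choose s = g^p h^(p+1) ∈ L. By the pumping lemma, s = xyz with |xy| ≤ p, |y| > 0, so y = g^k with k ≥ 1. Then xy²z = g^(p+k) h^(p+1). For this to be in L we would need p+1 = (p+k)+1, i.e. k = 0, contradicting k ≥ 1. So xy²z ∉ L.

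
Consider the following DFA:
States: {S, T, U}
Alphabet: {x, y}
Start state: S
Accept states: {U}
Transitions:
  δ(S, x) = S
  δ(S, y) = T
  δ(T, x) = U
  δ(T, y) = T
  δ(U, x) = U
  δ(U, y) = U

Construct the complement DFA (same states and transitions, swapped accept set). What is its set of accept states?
Complement accept states = All states \ Original accept states
= {S, T, U} \ {U}
{S, T}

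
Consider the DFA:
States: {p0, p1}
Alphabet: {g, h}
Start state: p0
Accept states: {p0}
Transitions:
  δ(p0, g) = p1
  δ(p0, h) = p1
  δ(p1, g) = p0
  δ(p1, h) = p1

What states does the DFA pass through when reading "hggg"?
read 'h': p0 → p1
  read 'g': p1 → p0
  read 'g': p0 → p1
  read 'g': p1 → p0
p0 -> p1 -> p0 -> p1 -> p0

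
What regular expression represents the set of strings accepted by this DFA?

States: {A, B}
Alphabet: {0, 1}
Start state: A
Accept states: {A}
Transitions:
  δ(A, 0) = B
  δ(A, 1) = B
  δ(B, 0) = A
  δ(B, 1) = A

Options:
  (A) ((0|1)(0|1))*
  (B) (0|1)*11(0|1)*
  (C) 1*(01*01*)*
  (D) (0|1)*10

Check each option against the DFA on short strings; one disagreement eliminates an option:
  (A) ((0|1)(0|1))*: agrees with the DFA on every string of length ≤ 6
  (B) (0|1)*11(0|1)*: on ε the DFA stays in A and accepts (A ∈ Accept), but the regex does not match it → eliminate
  (C) 1*(01*01*)*: on '1' the DFA goes A → B and rejects (B ∉ Accept), but the regex matches it → eliminate
  (D) (0|1)*10: on ε the DFA stays in A and accepts (A ∈ Accept), but the regex does not match it → eliminate
Only (A) is consistent with the DFA.
(A) ((0|1)(0|1))*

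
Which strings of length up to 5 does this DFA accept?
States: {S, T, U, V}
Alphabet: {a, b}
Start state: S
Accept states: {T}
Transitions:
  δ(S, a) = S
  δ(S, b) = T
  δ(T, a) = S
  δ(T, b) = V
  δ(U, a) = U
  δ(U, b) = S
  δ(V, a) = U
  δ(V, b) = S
b, ab, aab, bab, aaab, abab, baab, bbbb, aaaab, aabab, abaab, abbbb, baaab, babab, bbabb, bbbab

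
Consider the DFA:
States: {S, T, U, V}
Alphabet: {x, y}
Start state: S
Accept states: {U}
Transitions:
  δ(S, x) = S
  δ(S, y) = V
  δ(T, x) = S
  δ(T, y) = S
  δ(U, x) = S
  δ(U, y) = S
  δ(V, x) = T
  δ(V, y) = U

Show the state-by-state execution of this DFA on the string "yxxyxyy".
read 'y': S → V
  read 'x': V → T
  read 'x': T → S
  read 'y': S → V
  read 'x': V → T
  read 'y': T → S
  read 'y': S → V
S -> V -> T -> S -> V -> T -> S -> V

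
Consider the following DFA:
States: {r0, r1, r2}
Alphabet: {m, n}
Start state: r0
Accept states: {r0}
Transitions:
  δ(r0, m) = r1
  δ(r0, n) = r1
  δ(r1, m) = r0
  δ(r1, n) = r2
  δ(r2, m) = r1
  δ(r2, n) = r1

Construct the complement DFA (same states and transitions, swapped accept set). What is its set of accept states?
Complement accept states = All states \ Original accept states
= {r0, r1, r2} \ {r0}
{r1, r2}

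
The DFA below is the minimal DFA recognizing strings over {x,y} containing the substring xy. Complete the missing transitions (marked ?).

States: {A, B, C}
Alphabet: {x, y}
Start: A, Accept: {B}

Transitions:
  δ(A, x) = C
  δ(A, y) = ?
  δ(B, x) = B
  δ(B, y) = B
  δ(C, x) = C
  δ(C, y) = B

From the language and accept set, identify what each state tracks — A: no x seen yet; B: substring xy seen; C: seen a x, waiting for y.
Each missing δ(q, a) is the state matching the new tracked value after reading a.
δ(A, y) = A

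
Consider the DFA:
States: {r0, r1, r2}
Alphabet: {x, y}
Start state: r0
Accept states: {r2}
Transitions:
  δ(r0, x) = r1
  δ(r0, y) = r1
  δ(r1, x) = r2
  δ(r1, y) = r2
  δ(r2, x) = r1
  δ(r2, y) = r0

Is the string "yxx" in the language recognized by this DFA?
Processing string "yxx":
  r0 --y--> r1
  r1 --x--> r2
  r2 --x--> r1
Final state: r1
Accept states: {r2}
No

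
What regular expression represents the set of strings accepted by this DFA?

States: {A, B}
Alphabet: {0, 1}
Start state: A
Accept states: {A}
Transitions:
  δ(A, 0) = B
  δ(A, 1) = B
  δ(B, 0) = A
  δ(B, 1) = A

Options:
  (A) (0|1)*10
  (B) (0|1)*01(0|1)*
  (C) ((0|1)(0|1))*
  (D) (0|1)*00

Check each option against the DFA on short strings; one disagreement eliminates an option:
  (A) (0|1)*10: on ε the DFA stays in A and accepts (A ∈ Accept), but the regex does not match it → eliminate
  (B) (0|1)*01(0|1)*: on ε the DFA stays in A and accepts (A ∈ Accept), but the regex does not match it → eliminate
  (C) ((0|1)(0|1))*: agrees with the DFA on every string of length ≤ 6
  (D) (0|1)*00: on ε the DFA stays in A and accepts (A ∈ Accept), but the regex does not match it → eliminate
Only (C) is consistent with the DFA.
(C) ((0|1)(0|1))*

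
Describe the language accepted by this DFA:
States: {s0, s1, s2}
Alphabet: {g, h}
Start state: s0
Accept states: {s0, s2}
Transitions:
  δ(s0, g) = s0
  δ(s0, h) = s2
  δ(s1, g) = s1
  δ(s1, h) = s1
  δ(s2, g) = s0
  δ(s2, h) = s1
Testing a few strings:
  'ghgh' → accept
  'hhhh' → reject
  'ggh' → accept
  'hhg' → reject
State roles: s0=last symbol not h (ok); s1=saw hh (dead); s2=last symbol h (ok)
All strings over {g,h} with no two consecutive h's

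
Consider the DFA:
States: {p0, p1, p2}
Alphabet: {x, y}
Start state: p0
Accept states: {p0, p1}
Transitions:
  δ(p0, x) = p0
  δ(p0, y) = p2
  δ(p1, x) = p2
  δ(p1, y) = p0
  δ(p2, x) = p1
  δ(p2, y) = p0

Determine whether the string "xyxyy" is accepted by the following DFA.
Processing string "xyxyy":
  p0 --x--> p0
  p0 --y--> p2
  p2 --x--> p1
  p1 --y--> p0
  p0 --y--> p2
Final state: p2
Accept states: {p0, p1}
No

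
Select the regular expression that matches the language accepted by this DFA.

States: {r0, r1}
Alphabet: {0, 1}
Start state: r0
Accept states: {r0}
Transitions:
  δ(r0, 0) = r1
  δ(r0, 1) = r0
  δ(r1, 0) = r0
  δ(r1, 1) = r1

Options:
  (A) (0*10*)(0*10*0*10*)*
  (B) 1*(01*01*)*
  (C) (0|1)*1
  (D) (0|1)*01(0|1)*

Check each option against the DFA on short strings; one disagreement eliminates an option:
  (A) (0*10*)(0*10*0*10*)*: on ε the DFA stays in r0 and accepts (r0 ∈ Accept), but the regex does not match it → eliminate
  (B) 1*(01*01*)*: agrees with the DFA on every string of length ≤ 6
  (C) (0|1)*1: on ε the DFA stays in r0 and accepts (r0 ∈ Accept), but the regex does not match it → eliminate
  (D) (0|1)*01(0|1)*: on ε the DFA stays in r0 and accepts (r0 ∈ Accept), but the regex does not match it → eliminate
Only (B) is consistent with the DFA.
(B) 1*(01*01*)*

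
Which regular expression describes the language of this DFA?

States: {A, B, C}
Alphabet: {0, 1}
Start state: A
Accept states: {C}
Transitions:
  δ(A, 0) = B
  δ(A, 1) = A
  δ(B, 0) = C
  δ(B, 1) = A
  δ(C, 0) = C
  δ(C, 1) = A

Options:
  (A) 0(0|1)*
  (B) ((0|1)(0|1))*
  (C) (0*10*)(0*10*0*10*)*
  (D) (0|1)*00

Check each option against the DFA on short strings; one disagreement eliminates an option:
  (A) 0(0|1)*: on '0' the DFA goes A → B and rejects (B ∉ Accept), but the regex matches it → eliminate
  (B) ((0|1)(0|1))*: on ε the DFA stays in A and rejects (A ∉ Accept), but the regex matches it → eliminate
  (C) (0*10*)(0*10*0*10*)*: on '1' the DFA goes A → A and rejects (A ∉ Accept), but the regex matches it → eliminate
  (D) (0|1)*00: agrees with the DFA on every string of length ≤ 6
Only (D) is consistent with the DFA.
(D) (0|1)*00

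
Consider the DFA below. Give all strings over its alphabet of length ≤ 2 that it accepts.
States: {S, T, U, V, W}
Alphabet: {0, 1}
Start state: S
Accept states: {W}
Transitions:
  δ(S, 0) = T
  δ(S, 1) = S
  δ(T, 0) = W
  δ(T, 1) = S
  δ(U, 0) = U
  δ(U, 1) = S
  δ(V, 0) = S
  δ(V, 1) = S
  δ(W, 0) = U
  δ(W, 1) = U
00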